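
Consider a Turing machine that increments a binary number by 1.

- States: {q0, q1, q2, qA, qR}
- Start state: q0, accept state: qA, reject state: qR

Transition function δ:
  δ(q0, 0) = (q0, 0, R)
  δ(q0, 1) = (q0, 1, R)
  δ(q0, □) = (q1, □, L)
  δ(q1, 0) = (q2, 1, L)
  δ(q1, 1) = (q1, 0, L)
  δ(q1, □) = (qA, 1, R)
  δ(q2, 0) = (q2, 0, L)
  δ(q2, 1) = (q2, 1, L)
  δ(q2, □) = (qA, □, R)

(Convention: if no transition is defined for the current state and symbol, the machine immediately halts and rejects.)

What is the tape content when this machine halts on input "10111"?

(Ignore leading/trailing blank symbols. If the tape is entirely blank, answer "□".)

Execution trace:
Initial: [q0]10111
Step 1: δ(q0, 1) = (q0, 1, R) → 1[q0]0111
Step 2: δ(q0, 0) = (q0, 0, R) → 10[q0]111
Step 3: δ(q0, 1) = (q0, 1, R) → 101[q0]11
Step 4: δ(q0, 1) = (q0, 1, R) → 1011[q0]1
Step 5: δ(q0, 1) = (q0, 1, R) → 10111[q0]□
Step 6: δ(q0, □) = (q1, □, L) → 1011[q1]1□
Step 7: δ(q1, 1) = (q1, 0, L) → 101[q1]10□
Step 8: δ(q1, 1) = (q1, 0, L) → 10[q1]100□
Step 9: δ(q1, 1) = (q1, 0, L) → 1[q1]0000□
Step 10: δ(q1, 0) = (q2, 1, L) → [q2]11000□
Step 11: δ(q2, 1) = (q2, 1, L) → [q2]□11000□
Step 12: δ(q2, □) = (qA, □, R) → □[qA]11000□

The machine reaches the accept state qA and halts.

Final tape (ignoring leading/trailing blanks): 11000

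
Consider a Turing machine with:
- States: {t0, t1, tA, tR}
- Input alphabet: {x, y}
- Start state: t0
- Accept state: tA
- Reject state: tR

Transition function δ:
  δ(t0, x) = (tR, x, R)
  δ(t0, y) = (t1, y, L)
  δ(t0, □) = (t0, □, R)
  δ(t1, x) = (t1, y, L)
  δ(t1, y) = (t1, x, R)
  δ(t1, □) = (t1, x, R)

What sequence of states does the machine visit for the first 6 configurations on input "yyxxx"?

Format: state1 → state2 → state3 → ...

Execution trace:
Initial: [t0]yyxxx
Step 1: δ(t0, y) = (t1, y, L) → [t1]□yyxxx
Step 2: δ(t1, □) = (t1, x, R) → x[t1]yyxxx
Step 3: δ(t1, y) = (t1, x, R) → xx[t1]yxxx
Step 4: δ(t1, y) = (t1, x, R) → xxx[t1]xxx
Step 5: δ(t1, x) = (t1, y, L) → xx[t1]xyxx

State sequence: t0 → t1 → t1 → t1 → t1 → t1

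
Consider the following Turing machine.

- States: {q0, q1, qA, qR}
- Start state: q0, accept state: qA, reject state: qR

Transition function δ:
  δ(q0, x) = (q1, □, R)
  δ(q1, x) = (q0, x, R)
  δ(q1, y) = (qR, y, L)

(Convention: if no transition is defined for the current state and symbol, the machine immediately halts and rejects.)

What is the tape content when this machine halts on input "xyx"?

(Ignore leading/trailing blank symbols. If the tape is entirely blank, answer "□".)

Execution trace:
Initial: [q0]xyx
Step 1: δ(q0, x) = (q1, □, R) → □[q1]yx
Step 2: δ(q1, y) = (qR, y, L) → [qR]□yx

The machine reaches the reject state qR and halts.

Final tape (ignoring leading/trailing blanks): yx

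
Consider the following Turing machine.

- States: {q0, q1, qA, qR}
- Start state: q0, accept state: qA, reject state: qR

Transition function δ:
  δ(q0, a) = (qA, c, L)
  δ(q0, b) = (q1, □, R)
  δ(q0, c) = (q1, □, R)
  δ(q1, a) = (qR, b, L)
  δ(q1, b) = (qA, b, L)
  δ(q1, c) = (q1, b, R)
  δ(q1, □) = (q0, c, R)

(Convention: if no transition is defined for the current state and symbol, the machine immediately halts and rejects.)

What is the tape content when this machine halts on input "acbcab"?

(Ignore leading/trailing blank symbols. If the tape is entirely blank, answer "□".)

Execution trace:
Initial: [q0]acbcab
Step 1: δ(q0, a) = (qA, c, L) → [qA]□ccbcab

The machine reaches the accept state qA and halts.

Final tape (ignoring leading/trailing blanks): ccbcab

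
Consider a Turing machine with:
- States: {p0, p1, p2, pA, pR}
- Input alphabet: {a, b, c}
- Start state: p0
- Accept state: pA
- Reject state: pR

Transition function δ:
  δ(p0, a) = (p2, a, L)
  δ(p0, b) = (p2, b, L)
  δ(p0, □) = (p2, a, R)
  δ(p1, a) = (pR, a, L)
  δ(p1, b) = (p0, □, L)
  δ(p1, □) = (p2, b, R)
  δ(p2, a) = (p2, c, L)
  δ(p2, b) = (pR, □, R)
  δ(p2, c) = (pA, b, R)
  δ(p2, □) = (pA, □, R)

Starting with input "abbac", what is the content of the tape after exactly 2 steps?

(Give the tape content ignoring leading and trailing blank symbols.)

Execution trace:
Initial: [p0]abbac
Step 1: δ(p0, a) = (p2, a, L) → [p2]□abbac
Step 2: δ(p2, □) = (pA, □, R) → □[pA]abbac

The machine reaches the accept state pA and halts.

After 2 steps, the tape (ignoring leading/trailing blanks) is: abbac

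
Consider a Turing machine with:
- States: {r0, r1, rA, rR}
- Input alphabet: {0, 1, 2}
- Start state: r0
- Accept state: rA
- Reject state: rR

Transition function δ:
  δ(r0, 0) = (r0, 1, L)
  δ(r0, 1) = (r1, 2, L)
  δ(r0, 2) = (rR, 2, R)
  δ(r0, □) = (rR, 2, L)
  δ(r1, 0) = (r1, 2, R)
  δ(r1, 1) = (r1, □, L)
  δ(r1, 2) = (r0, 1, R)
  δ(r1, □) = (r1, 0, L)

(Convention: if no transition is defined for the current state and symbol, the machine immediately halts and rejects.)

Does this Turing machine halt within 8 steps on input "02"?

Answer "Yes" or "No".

Execution trace:
Initial: [r0]02
Step 1: δ(r0, 0) = (r0, 1, L) → [r0]□12
Step 2: δ(r0, □) = (rR, 2, L) → [rR]□212

The machine reaches the reject state rR and halts.
The machine halted after 2 steps (within the 8-step bound).

Answer: Yes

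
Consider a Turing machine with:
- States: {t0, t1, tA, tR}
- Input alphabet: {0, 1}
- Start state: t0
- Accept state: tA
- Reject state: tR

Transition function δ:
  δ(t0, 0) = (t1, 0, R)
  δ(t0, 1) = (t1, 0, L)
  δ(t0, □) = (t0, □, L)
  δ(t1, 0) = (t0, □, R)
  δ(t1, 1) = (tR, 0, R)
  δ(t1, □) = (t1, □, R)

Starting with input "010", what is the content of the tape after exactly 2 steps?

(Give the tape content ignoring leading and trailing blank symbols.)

Execution trace:
Initial: [t0]010
Step 1: δ(t0, 0) = (t1, 0, R) → 0[t1]10
Step 2: δ(t1, 1) = (tR, 0, R) → 00[tR]0

The machine reaches the reject state tR and halts.

After 2 steps, the tape (ignoring leading/trailing blanks) is: 000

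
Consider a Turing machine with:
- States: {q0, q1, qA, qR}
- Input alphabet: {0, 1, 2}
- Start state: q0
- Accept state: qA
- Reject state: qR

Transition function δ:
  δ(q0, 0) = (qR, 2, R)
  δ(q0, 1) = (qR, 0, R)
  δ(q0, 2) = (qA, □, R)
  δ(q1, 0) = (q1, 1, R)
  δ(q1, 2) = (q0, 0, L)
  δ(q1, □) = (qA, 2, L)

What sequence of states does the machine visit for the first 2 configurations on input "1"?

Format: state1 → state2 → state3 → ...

Execution trace:
Initial: [q0]1
Step 1: δ(q0, 1) = (qR, 0, R) → 0[qR]□

The machine reaches the reject state qR and halts.

State sequence: q0 → qR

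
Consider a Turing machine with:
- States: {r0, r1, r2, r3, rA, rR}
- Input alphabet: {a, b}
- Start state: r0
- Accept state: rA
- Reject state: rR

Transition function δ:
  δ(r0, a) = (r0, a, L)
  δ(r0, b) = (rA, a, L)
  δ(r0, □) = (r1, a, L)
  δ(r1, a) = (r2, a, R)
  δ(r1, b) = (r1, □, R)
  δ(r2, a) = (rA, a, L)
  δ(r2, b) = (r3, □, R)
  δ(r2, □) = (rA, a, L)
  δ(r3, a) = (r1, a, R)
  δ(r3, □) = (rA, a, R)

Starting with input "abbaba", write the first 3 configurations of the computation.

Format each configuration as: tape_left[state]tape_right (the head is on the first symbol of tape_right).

Transitions applied:
Step 1: δ(r0, a) = (r0, a, L)
Step 2: δ(r0, □) = (r1, a, L)

The first 3 configurations are:
[r0]abbaba ⊢ [r0]□abbaba ⊢ [r1]□aabbaba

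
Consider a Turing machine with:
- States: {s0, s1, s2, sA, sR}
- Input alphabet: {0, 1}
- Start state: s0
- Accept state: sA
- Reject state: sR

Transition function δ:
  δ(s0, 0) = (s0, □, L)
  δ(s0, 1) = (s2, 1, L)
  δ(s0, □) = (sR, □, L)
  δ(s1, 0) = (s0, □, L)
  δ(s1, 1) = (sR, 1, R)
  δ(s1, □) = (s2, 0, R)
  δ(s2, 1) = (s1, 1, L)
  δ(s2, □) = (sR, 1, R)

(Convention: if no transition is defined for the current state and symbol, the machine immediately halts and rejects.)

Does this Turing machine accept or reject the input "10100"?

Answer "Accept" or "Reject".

Execution trace:
Initial: [s0]10100
Step 1: δ(s0, 1) = (s2, 1, L) → [s2]□10100
Step 2: δ(s2, □) = (sR, 1, R) → 1[sR]10100

The machine reaches the reject state sR and halts.

Answer: Reject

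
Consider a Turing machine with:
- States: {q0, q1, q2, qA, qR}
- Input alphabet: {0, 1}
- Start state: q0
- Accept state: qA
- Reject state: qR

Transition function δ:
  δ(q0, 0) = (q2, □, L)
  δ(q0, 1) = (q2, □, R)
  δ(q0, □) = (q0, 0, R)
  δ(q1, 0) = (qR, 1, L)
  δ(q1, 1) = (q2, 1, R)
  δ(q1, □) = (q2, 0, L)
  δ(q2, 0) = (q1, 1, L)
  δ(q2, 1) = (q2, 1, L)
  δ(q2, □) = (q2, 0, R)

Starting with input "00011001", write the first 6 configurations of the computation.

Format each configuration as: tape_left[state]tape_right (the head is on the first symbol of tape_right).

Transitions applied:
Step 1: δ(q0, 0) = (q2, □, L)
Step 2: δ(q2, □) = (q2, 0, R)
Step 3: δ(q2, □) = (q2, 0, R)
Step 4: δ(q2, 0) = (q1, 1, L)
Step 5: δ(q1, 0) = (qR, 1, L)

The first 6 configurations are:
[q0]00011001 ⊢ [q2]□□0011001 ⊢ 0[q2]□0011001 ⊢ 00[q2]0011001 ⊢ 0[q1]01011001 ⊢ [qR]011011001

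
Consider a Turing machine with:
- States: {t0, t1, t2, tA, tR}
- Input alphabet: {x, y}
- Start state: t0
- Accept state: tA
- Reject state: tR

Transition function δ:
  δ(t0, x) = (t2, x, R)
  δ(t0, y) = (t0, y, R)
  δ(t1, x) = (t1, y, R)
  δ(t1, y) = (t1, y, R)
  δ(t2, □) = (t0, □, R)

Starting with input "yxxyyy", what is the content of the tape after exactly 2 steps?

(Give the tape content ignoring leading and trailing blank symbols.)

Execution trace:
Initial: [t0]yxxyyy
Step 1: δ(t0, y) = (t0, y, R) → y[t0]xxyyy
Step 2: δ(t0, x) = (t2, x, R) → yx[t2]xyyy

No transition is defined for δ(t2, x). By convention the machine halts and rejects.

After 2 steps, the tape (ignoring leading/trailing blanks) is: yxxyyy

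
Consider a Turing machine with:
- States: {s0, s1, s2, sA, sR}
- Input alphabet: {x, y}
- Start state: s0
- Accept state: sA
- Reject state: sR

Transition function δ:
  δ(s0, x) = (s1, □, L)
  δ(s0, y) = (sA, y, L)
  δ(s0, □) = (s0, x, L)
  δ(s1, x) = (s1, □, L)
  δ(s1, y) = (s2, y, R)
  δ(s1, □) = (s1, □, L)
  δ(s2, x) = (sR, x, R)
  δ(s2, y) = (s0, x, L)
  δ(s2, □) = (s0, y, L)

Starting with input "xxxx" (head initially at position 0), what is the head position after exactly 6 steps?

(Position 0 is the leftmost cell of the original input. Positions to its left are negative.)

Execution trace (head position shown):
Step 0: [s0]xxxx  (head at position 0)
Step 1: move left → [s1]□□xxx  (head at position -1)
Step 2: move left → [s1]□□□xxx  (head at position -2)
Step 3: move left → [s1]□□□□xxx  (head at position -3)
Step 4: move left → [s1]□□□□□xxx  (head at position -4)
Step 5: move left → [s1]□□□□□□xxx  (head at position -5)
Step 6: move left → [s1]□□□□□□□xxx  (head at position -6)

After 6 steps, the head is at position -6.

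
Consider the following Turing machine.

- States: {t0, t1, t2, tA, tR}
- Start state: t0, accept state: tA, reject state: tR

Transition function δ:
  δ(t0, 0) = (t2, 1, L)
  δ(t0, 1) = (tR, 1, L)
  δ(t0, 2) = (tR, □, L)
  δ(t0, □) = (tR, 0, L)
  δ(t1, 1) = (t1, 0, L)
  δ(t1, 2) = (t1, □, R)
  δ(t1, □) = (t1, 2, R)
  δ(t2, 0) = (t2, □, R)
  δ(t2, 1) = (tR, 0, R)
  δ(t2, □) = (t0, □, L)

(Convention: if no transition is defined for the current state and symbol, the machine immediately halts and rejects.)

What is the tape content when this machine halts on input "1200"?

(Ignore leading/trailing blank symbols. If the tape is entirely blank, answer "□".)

Execution trace:
Initial: [t0]1200
Step 1: δ(t0, 1) = (tR, 1, L) → [tR]□1200

The machine reaches the reject state tR and halts.

Final tape (ignoring leading/trailing blanks): 1200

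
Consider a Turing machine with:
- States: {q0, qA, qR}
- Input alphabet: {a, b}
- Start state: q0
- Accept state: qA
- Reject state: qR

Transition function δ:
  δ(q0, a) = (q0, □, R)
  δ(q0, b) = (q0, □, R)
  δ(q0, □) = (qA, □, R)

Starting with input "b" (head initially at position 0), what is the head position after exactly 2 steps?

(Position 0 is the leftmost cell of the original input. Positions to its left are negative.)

Execution trace (head position shown):
Step 0: [q0]b  (head at position 0)
Step 1: move right → □[q0]□  (head at position 1)
Step 2: move right → □□[qA]□  (head at position 2)

After 2 steps, the head is at position 2.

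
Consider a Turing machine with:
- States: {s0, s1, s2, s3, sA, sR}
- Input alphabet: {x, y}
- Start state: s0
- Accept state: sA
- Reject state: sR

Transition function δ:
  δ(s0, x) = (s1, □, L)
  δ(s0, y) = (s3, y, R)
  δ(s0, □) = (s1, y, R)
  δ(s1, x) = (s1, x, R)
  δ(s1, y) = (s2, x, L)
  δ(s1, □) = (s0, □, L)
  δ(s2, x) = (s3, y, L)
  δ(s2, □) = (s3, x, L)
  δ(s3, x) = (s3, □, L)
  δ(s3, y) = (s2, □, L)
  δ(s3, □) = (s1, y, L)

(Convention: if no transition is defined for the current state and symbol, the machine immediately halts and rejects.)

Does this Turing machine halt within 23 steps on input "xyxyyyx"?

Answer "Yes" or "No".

Execution trace:
Initial: [s0]xyxyyyx
Step 1: δ(s0, x) = (s1, □, L) → [s1]□□yxyyyx
Step 2: δ(s1, □) = (s0, □, L) → [s0]□□□yxyyyx
Step 3: δ(s0, □) = (s1, y, R) → y[s1]□□yxyyyx
Step 4: δ(s1, □) = (s0, □, L) → [s0]y□□yxyyyx
Step 5: δ(s0, y) = (s3, y, R) → y[s3]□□yxyyyx
Step 6: δ(s3, □) = (s1, y, L) → [s1]yy□yxyyyx
Step 7: δ(s1, y) = (s2, x, L) → [s2]□xy□yxyyyx
Step 8: δ(s2, □) = (s3, x, L) → [s3]□xxy□yxyyyx
Step 9: δ(s3, □) = (s1, y, L) → [s1]□yxxy□yxyyyx
Step 10: δ(s1, □) = (s0, □, L) → [s0]□□yxxy□yxyyyx
Step 11: δ(s0, □) = (s1, y, R) → y[s1]□yxxy□yxyyyx
Step 12: δ(s1, □) = (s0, □, L) → [s0]y□yxxy□yxyyyx
Step 13: δ(s0, y) = (s3, y, R) → y[s3]□yxxy□yxyyyx
Step 14: δ(s3, □) = (s1, y, L) → [s1]yyyxxy□yxyyyx
Step 15: δ(s1, y) = (s2, x, L) → [s2]□xyyxxy□yxyyyx
Step 16: δ(s2, □) = (s3, x, L) → [s3]□xxyyxxy□yxyyyx
Step 17: δ(s3, □) = (s1, y, L) → [s1]□yxxyyxxy□yxyyyx
Step 18: δ(s1, □) = (s0, □, L) → [s0]□□yxxyyxxy□yxyyyx
Step 19: δ(s0, □) = (s1, y, R) → y[s1]□yxxyyxxy□yxyyyx
Step 20: δ(s1, □) = (s0, □, L) → [s0]y□yxxyyxxy□yxyyyx
Step 21: δ(s0, y) = (s3, y, R) → y[s3]□yxxyyxxy□yxyyyx
Step 22: δ(s3, □) = (s1, y, L) → [s1]yyyxxyyxxy□yxyyyx
Step 23: δ(s1, y) = (s2, x, L) → [s2]□xyyxxyyxxy□yxyyyx

The machine has not reached a halting state after 23 steps.
The machine did not halt within the 23-step bound.

Answer: No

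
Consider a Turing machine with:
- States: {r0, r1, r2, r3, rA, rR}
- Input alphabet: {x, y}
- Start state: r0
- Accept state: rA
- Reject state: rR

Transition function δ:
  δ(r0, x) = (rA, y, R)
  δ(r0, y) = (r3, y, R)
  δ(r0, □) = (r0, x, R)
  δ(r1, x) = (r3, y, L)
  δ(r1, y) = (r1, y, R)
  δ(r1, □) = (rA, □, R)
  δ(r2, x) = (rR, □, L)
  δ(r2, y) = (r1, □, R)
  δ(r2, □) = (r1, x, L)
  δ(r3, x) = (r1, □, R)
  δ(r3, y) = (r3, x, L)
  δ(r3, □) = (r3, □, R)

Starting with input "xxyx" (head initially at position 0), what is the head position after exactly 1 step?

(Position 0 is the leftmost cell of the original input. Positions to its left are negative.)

Execution trace (head position shown):
Step 0: [r0]xxyx  (head at position 0)
Step 1: move right → y[rA]xyx  (head at position 1)

After 1 step, the head is at position 1.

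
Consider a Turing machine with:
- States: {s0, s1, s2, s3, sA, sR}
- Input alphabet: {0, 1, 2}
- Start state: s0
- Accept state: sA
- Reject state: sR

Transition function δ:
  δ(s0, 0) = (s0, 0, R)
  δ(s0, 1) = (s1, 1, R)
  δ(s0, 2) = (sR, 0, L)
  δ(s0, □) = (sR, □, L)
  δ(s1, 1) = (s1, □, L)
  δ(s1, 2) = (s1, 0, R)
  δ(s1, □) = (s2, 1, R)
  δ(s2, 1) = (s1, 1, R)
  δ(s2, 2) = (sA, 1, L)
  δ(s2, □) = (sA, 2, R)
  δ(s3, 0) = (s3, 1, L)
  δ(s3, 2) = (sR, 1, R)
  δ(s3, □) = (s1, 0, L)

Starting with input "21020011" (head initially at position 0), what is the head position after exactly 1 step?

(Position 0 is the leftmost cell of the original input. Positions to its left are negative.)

Execution trace (head position shown):
Step 0: [s0]21020011  (head at position 0)
Step 1: move left → [sR]□01020011  (head at position -1)

After 1 step, the head is at position -1.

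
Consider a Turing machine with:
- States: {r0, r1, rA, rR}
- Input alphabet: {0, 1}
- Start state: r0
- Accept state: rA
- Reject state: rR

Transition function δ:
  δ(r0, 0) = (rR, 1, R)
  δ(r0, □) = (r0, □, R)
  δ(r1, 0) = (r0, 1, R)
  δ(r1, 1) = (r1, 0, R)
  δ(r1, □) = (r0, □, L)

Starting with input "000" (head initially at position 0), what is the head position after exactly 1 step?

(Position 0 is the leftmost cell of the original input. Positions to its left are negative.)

Execution trace (head position shown):
Step 0: [r0]000  (head at position 0)
Step 1: move right → 1[rR]00  (head at position 1)

After 1 step, the head is at position 1.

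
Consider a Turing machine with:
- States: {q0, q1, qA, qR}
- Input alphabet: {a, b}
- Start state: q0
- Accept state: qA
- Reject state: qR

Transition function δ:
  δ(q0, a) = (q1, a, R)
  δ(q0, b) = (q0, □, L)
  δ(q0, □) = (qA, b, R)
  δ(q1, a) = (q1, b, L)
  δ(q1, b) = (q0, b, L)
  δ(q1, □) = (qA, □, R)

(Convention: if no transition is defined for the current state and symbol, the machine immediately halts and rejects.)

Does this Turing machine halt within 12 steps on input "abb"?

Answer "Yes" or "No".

Execution trace:
Initial: [q0]abb
Step 1: δ(q0, a) = (q1, a, R) → a[q1]bb
Step 2: δ(q1, b) = (q0, b, L) → [q0]abb
Step 3: δ(q0, a) = (q1, a, R) → a[q1]bb
Step 4: δ(q1, b) = (q0, b, L) → [q0]abb
Step 5: δ(q0, a) = (q1, a, R) → a[q1]bb
Step 6: δ(q1, b) = (q0, b, L) → [q0]abb
Step 7: δ(q0, a) = (q1, a, R) → a[q1]bb
Step 8: δ(q1, b) = (q0, b, L) → [q0]abb
Step 9: δ(q0, a) = (q1, a, R) → a[q1]bb
Step 10: δ(q1, b) = (q0, b, L) → [q0]abb
Step 11: δ(q0, a) = (q1, a, R) → a[q1]bb
Step 12: δ(q1, b) = (q0, b, L) → [q0]abb

The machine has not reached a halting state after 12 steps.
The machine did not halt within the 12-step bound.

Answer: No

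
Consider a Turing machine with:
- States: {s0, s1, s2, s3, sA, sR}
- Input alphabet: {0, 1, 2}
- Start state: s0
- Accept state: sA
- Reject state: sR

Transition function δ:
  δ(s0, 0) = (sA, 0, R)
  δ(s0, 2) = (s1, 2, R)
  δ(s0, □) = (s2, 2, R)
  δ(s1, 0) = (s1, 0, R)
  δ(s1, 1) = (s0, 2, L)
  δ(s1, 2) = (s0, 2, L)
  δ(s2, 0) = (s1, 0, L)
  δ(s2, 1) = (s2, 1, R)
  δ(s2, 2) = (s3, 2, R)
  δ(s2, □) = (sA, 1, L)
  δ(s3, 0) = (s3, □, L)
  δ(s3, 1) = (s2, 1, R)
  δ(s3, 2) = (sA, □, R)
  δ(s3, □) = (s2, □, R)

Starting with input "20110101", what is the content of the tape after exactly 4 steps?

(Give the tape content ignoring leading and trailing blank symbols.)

Execution trace:
Initial: [s0]20110101
Step 1: δ(s0, 2) = (s1, 2, R) → 2[s1]0110101
Step 2: δ(s1, 0) = (s1, 0, R) → 20[s1]110101
Step 3: δ(s1, 1) = (s0, 2, L) → 2[s0]0210101
Step 4: δ(s0, 0) = (sA, 0, R) → 20[sA]210101

The machine reaches the accept state sA and halts.

After 4 steps, the tape (ignoring leading/trailing blanks) is: 20210101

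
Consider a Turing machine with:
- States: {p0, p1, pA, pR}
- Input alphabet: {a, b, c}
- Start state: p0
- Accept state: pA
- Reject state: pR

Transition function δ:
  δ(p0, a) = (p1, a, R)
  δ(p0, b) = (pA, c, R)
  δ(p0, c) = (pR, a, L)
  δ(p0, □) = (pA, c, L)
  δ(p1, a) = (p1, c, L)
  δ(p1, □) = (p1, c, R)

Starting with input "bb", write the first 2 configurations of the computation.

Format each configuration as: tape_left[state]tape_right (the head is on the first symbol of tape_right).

Transitions applied:
Step 1: δ(p0, b) = (pA, c, R)

The first 2 configurations are:
[p0]bb ⊢ c[pA]b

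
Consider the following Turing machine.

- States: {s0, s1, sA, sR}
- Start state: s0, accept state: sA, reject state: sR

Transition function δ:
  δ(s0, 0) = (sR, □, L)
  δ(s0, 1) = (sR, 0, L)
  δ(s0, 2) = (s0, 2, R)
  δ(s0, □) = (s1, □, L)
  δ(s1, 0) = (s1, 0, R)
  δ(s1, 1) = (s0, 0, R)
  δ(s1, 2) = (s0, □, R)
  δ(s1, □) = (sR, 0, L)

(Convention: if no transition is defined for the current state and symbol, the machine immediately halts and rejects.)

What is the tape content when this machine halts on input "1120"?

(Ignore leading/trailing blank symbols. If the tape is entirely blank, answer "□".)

Execution trace:
Initial: [s0]1120
Step 1: δ(s0, 1) = (sR, 0, L) → [sR]□0120

The machine reaches the reject state sR and halts.

Final tape (ignoring leading/trailing blanks): 0120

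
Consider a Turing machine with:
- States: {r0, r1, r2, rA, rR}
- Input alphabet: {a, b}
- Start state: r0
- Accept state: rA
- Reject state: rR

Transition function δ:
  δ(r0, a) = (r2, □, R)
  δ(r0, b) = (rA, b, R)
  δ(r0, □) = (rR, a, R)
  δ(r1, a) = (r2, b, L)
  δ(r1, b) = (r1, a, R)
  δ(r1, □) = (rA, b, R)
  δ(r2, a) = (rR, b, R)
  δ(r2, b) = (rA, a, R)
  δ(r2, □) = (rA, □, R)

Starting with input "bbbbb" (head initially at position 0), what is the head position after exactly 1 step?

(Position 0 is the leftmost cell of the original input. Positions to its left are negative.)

Execution trace (head position shown):
Step 0: [r0]bbbbb  (head at position 0)
Step 1: move right → b[rA]bbbb  (head at position 1)

After 1 step, the head is at position 1.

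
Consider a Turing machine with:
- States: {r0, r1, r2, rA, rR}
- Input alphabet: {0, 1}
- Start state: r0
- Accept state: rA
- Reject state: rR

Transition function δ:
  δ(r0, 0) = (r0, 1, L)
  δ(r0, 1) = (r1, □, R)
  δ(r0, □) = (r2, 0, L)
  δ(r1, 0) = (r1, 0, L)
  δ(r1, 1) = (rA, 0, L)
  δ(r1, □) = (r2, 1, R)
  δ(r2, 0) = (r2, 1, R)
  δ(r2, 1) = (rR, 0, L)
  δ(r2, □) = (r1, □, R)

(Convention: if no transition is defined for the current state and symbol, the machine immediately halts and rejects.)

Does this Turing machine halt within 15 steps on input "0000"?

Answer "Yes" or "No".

Execution trace:
Initial: [r0]0000
Step 1: δ(r0, 0) = (r0, 1, L) → [r0]□1000
Step 2: δ(r0, □) = (r2, 0, L) → [r2]□01000
Step 3: δ(r2, □) = (r1, □, R) → □[r1]01000
Step 4: δ(r1, 0) = (r1, 0, L) → [r1]□01000
Step 5: δ(r1, □) = (r2, 1, R) → 1[r2]01000
Step 6: δ(r2, 0) = (r2, 1, R) → 11[r2]1000
Step 7: δ(r2, 1) = (rR, 0, L) → 1[rR]10000

The machine reaches the reject state rR and halts.
The machine halted after 7 steps (within the 15-step bound).

Answer: Yes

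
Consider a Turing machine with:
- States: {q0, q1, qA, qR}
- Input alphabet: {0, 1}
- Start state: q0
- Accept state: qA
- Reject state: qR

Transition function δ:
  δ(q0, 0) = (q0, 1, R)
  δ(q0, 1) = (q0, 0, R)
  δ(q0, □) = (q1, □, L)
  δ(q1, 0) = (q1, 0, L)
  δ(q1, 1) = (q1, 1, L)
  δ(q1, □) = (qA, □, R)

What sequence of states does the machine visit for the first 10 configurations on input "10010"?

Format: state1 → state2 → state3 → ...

Execution trace:
Initial: [q0]10010
Step 1: δ(q0, 1) = (q0, 0, R) → 0[q0]0010
Step 2: δ(q0, 0) = (q0, 1, R) → 01[q0]010
Step 3: δ(q0, 0) = (q0, 1, R) → 011[q0]10
Step 4: δ(q0, 1) = (q0, 0, R) → 0110[q0]0
Step 5: δ(q0, 0) = (q0, 1, R) → 01101[q0]□
Step 6: δ(q0, □) = (q1, □, L) → 0110[q1]1□
Step 7: δ(q1, 1) = (q1, 1, L) → 011[q1]01□
Step 8: δ(q1, 0) = (q1, 0, L) → 01[q1]101□
Step 9: δ(q1, 1) = (q1, 1, L) → 0[q1]1101□

State sequence: q0 → q0 → q0 → q0 → q0 → q0 → q1 → q1 → q1 → q1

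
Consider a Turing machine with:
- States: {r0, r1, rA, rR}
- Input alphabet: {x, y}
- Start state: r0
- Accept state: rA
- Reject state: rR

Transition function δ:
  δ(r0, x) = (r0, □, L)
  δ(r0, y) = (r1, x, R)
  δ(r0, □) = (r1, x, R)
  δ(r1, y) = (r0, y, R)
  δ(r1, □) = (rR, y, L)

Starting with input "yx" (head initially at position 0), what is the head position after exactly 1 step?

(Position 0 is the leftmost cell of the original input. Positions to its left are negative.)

Execution trace (head position shown):
Step 0: [r0]yx  (head at position 0)
Step 1: move right → x[r1]x  (head at position 1)

After 1 step, the head is at position 1.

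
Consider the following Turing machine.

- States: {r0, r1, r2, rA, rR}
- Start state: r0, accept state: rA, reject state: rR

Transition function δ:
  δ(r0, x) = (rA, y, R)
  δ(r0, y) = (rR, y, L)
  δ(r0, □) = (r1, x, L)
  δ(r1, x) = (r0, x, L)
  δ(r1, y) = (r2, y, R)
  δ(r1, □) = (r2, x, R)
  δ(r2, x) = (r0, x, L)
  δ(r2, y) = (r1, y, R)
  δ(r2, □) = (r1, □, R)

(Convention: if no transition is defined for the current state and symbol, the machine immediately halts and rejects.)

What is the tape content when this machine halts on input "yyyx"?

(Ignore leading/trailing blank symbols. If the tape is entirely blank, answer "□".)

Execution trace:
Initial: [r0]yyyx
Step 1: δ(r0, y) = (rR, y, L) → [rR]□yyyx

The machine reaches the reject state rR and halts.

Final tape (ignoring leading/trailing blanks): yyyx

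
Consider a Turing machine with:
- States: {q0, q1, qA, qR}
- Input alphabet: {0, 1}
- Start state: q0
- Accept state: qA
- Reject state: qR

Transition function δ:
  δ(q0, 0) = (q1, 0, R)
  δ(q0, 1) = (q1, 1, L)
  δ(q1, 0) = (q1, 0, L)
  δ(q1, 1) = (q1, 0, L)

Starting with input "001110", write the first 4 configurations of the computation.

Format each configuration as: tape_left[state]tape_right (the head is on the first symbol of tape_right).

Transitions applied:
Step 1: δ(q0, 0) = (q1, 0, R)
Step 2: δ(q1, 0) = (q1, 0, L)
Step 3: δ(q1, 0) = (q1, 0, L)

The first 4 configurations are:
[q0]001110 ⊢ 0[q1]01110 ⊢ [q1]001110 ⊢ [q1]□001110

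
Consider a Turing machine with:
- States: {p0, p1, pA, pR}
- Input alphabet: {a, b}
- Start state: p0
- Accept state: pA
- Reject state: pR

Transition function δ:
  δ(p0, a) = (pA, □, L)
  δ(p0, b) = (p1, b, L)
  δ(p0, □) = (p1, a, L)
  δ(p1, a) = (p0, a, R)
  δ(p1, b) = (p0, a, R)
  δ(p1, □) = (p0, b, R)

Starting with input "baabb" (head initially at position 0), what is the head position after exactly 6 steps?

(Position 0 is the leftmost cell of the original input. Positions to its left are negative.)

Execution trace (head position shown):
Step 0: [p0]baabb  (head at position 0)
Step 1: move left → [p1]□baabb  (head at position -1)
Step 2: move right → b[p0]baabb  (head at position 0)
Step 3: move left → [p1]bbaabb  (head at position -1)
Step 4: move right → a[p0]baabb  (head at position 0)
Step 5: move left → [p1]abaabb  (head at position -1)
Step 6: move right → a[p0]baabb  (head at position 0)

After 6 steps, the head is at position 0.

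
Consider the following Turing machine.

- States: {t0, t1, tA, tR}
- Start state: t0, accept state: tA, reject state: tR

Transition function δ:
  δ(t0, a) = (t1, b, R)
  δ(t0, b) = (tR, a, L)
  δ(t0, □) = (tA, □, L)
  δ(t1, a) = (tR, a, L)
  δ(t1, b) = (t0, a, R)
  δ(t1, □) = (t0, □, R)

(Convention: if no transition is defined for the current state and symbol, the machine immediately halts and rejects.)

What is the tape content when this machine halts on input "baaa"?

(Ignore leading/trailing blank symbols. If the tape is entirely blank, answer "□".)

Execution trace:
Initial: [t0]baaa
Step 1: δ(t0, b) = (tR, a, L) → [tR]□aaaa

The machine reaches the reject state tR and halts.

Final tape (ignoring leading/trailing blanks): aaaa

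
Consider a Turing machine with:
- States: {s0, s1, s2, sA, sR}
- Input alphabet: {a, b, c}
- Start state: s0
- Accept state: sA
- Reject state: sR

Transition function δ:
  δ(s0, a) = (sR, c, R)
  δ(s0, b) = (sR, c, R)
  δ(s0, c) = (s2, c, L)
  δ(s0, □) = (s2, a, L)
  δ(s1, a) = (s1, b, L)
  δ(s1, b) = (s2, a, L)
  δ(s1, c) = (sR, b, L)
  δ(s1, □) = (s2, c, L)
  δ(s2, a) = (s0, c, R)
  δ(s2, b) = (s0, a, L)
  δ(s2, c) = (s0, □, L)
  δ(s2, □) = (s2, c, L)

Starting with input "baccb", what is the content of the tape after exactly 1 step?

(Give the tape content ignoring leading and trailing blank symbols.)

Execution trace:
Initial: [s0]baccb
Step 1: δ(s0, b) = (sR, c, R) → c[sR]accb

The machine reaches the reject state sR and halts.

After 1 step, the tape (ignoring leading/trailing blanks) is: caccb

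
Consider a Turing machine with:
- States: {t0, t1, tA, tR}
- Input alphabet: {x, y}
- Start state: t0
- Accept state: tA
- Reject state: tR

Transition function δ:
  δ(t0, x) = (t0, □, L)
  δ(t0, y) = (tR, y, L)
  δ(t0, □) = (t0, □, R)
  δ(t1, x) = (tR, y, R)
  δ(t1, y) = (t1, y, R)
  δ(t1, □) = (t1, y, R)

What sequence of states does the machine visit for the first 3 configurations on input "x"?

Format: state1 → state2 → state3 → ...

Execution trace:
Initial: [t0]x
Step 1: δ(t0, x) = (t0, □, L) → [t0]□□
Step 2: δ(t0, □) = (t0, □, R) → □[t0]□

State sequence: t0 → t0 → t0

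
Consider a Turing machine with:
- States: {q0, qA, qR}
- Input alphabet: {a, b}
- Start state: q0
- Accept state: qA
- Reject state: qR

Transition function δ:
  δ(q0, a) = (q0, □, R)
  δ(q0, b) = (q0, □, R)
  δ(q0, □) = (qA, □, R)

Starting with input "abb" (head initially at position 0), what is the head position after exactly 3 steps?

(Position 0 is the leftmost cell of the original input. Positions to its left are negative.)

Execution trace (head position shown):
Step 0: [q0]abb  (head at position 0)
Step 1: move right → □[q0]bb  (head at position 1)
Step 2: move right → □□[q0]b  (head at position 2)
Step 3: move right → □□□[q0]□  (head at position 3)

After 3 steps, the head is at position 3.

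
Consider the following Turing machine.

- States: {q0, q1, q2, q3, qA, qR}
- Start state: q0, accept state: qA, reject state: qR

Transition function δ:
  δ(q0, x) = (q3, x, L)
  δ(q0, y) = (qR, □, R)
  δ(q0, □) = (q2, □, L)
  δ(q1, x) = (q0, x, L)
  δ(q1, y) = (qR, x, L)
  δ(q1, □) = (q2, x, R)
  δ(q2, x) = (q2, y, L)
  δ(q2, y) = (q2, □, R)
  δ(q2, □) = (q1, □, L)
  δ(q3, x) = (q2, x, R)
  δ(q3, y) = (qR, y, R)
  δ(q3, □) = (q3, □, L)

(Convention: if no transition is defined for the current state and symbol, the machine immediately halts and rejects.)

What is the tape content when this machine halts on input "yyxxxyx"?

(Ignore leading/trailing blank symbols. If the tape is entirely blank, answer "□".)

Execution trace:
Initial: [q0]yyxxxyx
Step 1: δ(q0, y) = (qR, □, R) → □[qR]yxxxyx

The machine reaches the reject state qR and halts.

Final tape (ignoring leading/trailing blanks): yxxxyx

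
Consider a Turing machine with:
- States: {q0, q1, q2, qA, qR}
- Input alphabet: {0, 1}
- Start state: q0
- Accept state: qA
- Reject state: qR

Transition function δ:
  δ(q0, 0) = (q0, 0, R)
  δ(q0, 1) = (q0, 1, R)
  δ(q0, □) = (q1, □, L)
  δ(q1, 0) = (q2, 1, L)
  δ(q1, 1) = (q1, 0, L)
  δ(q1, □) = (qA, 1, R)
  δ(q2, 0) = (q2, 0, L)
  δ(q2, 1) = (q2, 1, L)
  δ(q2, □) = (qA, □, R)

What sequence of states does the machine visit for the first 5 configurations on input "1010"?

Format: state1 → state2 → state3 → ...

Execution trace:
Initial: [q0]1010
Step 1: δ(q0, 1) = (q0, 1, R) → 1[q0]010
Step 2: δ(q0, 0) = (q0, 0, R) → 10[q0]10
Step 3: δ(q0, 1) = (q0, 1, R) → 101[q0]0
Step 4: δ(q0, 0) = (q0, 0, R) → 1010[q0]□

State sequence: q0 → q0 → q0 → q0 → q0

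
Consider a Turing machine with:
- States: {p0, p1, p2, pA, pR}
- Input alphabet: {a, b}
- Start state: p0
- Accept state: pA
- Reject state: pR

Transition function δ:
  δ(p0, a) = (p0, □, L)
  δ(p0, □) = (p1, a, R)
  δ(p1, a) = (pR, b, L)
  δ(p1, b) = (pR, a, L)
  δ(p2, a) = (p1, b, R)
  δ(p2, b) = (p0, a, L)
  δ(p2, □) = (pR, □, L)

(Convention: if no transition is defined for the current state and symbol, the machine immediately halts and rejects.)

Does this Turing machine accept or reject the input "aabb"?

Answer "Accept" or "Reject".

Execution trace:
Initial: [p0]aabb
Step 1: δ(p0, a) = (p0, □, L) → [p0]□□abb
Step 2: δ(p0, □) = (p1, a, R) → a[p1]□abb

No transition is defined for δ(p1, □). By convention the machine halts and rejects.

Answer: Reject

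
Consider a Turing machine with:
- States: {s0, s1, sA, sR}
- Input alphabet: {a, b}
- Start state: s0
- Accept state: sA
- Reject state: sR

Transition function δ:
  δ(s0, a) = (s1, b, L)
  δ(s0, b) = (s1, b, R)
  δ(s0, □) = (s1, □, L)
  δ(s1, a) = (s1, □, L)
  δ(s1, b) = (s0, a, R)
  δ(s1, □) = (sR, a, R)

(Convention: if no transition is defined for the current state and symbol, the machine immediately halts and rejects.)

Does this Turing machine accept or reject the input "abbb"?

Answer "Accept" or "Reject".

Execution trace:
Initial: [s0]abbb
Step 1: δ(s0, a) = (s1, b, L) → [s1]□bbbb
Step 2: δ(s1, □) = (sR, a, R) → a[sR]bbbb

The machine reaches the reject state sR and halts.

Answer: Reject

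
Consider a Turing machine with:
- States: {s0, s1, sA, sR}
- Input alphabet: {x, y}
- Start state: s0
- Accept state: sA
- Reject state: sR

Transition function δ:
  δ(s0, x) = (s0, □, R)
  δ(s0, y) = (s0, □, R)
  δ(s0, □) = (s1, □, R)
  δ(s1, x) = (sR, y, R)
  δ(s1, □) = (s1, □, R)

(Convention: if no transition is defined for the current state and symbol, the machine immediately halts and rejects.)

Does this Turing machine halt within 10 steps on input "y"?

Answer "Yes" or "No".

Execution trace:
Initial: [s0]y
Step 1: δ(s0, y) = (s0, □, R) → □[s0]□
Step 2: δ(s0, □) = (s1, □, R) → □□[s1]□
Step 3: δ(s1, □) = (s1, □, R) → □□□[s1]□
Step 4: δ(s1, □) = (s1, □, R) → □□□□[s1]□
Step 5: δ(s1, □) = (s1, □, R) → □□□□□[s1]□
Step 6: δ(s1, □) = (s1, □, R) → □□□□□□[s1]□
Step 7: δ(s1, □) = (s1, □, R) → □□□□□□□[s1]□
Step 8: δ(s1, □) = (s1, □, R) → □□□□□□□□[s1]□
Step 9: δ(s1, □) = (s1, □, R) → □□□□□□□□□[s1]□
Step 10: δ(s1, □) = (s1, □, R) → □□□□□□□□□□[s1]□

The machine has not reached a halting state after 10 steps.
The machine did not halt within the 10-step bound.

Answer: No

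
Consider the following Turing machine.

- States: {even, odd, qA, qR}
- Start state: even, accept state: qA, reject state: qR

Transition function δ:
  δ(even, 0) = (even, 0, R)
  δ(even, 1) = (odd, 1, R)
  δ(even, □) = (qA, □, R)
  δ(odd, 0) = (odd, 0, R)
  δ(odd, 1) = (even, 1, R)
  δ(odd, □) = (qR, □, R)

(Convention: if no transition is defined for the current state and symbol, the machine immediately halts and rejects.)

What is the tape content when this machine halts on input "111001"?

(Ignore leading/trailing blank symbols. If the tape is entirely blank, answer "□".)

Execution trace:
Initial: [even]111001
Step 1: δ(even, 1) = (odd, 1, R) → 1[odd]11001
Step 2: δ(odd, 1) = (even, 1, R) → 11[even]1001
Step 3: δ(even, 1) = (odd, 1, R) → 111[odd]001
Step 4: δ(odd, 0) = (odd, 0, R) → 1110[odd]01
Step 5: δ(odd, 0) = (odd, 0, R) → 11100[odd]1
Step 6: δ(odd, 1) = (even, 1, R) → 111001[even]□
Step 7: δ(even, □) = (qA, □, R) → 111001□[qA]□

The machine reaches the accept state qA and halts.

Final tape (ignoring leading/trailing blanks): 111001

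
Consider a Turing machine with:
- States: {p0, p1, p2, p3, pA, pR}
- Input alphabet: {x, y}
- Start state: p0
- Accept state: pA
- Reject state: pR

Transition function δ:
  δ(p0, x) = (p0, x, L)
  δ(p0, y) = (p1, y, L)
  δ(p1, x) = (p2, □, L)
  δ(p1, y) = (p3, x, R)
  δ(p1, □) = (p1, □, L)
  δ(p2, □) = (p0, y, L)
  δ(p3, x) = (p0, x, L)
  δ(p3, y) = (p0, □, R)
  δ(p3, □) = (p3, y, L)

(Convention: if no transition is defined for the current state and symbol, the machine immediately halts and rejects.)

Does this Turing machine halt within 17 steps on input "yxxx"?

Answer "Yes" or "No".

Execution trace:
Initial: [p0]yxxx
Step 1: δ(p0, y) = (p1, y, L) → [p1]□yxxx
Step 2: δ(p1, □) = (p1, □, L) → [p1]□□yxxx
Step 3: δ(p1, □) = (p1, □, L) → [p1]□□□yxxx
Step 4: δ(p1, □) = (p1, □, L) → [p1]□□□□yxxx
Step 5: δ(p1, □) = (p1, □, L) → [p1]□□□□□yxxx
Step 6: δ(p1, □) = (p1, □, L) → [p1]□□□□□□yxxx
Step 7: δ(p1, □) = (p1, □, L) → [p1]□□□□□□□yxxx
Step 8: δ(p1, □) = (p1, □, L) → [p1]□□□□□□□□yxxx
Step 9: δ(p1, □) = (p1, □, L) → [p1]□□□□□□□□□yxxx
Step 10: δ(p1, □) = (p1, □, L) → [p1]□□□□□□□□□□yxxx
Step 11: δ(p1, □) = (p1, □, L) → [p1]□□□□□□□□□□□yxxx
Step 12: δ(p1, □) = (p1, □, L) → [p1]□□□□□□□□□□□□yxxx
Step 13: δ(p1, □) = (p1, □, L) → [p1]□□□□□□□□□□□□□yxxx
Step 14: δ(p1, □) = (p1, □, L) → [p1]□□□□□□□□□□□□□□yxxx
Step 15: δ(p1, □) = (p1, □, L) → [p1]□□□□□□□□□□□□□□□yxxx
Step 16: δ(p1, □) = (p1, □, L) → [p1]□□□□□□□□□□□□□□□□yxxx
Step 17: δ(p1, □) = (p1, □, L) → [p1]□□□□□□□□□□□□□□□□□yxxx

The machine has not reached a halting state after 17 steps.
The machine did not halt within the 17-step bound.

Answer: No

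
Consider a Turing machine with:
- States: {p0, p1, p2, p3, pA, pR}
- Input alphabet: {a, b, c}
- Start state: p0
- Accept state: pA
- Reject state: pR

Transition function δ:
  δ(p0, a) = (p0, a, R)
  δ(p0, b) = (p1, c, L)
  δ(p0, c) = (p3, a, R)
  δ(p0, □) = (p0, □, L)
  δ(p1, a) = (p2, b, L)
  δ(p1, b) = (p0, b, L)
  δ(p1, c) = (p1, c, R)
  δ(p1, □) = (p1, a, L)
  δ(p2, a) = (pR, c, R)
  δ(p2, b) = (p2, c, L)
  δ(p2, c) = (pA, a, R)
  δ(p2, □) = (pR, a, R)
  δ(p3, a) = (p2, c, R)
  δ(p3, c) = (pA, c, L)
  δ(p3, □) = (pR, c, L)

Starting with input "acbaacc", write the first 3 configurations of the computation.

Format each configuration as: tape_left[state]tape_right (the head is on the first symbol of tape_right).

Transitions applied:
Step 1: δ(p0, a) = (p0, a, R)
Step 2: δ(p0, c) = (p3, a, R)

The first 3 configurations are:
[p0]acbaacc ⊢ a[p0]cbaacc ⊢ aa[p3]baacc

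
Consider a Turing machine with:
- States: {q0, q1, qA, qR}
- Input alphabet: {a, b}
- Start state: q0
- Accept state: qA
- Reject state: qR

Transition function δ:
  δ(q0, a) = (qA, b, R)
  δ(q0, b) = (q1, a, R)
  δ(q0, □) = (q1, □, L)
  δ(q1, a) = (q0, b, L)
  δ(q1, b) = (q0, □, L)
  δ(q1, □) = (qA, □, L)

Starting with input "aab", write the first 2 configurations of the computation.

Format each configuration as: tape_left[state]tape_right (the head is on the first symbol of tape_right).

Transitions applied:
Step 1: δ(q0, a) = (qA, b, R)

The first 2 configurations are:
[q0]aab ⊢ b[qA]ab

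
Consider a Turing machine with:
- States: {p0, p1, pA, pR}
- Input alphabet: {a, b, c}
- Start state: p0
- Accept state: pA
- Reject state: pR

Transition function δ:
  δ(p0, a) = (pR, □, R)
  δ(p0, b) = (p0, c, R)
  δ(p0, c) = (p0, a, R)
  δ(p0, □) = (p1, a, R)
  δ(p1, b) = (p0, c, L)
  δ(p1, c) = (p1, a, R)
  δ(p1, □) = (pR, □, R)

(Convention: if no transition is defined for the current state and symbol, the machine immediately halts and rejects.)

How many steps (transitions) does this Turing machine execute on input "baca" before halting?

Execution trace:
Initial: [p0]baca
Step 1: δ(p0, b) = (p0, c, R) → c[p0]aca
Step 2: δ(p0, a) = (pR, □, R) → c□[pR]ca

The machine reaches the reject state pR and halts.

The machine executed 2 steps before halting.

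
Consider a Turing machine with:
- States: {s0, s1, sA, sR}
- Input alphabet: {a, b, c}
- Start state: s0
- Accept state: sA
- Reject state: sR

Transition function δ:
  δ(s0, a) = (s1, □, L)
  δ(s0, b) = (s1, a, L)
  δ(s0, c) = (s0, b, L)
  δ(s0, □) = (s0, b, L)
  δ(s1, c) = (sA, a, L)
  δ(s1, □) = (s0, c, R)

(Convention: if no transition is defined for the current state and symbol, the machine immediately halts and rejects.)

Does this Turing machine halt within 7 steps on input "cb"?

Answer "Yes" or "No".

Execution trace:
Initial: [s0]cb
Step 1: δ(s0, c) = (s0, b, L) → [s0]□bb
Step 2: δ(s0, □) = (s0, b, L) → [s0]□bbb
Step 3: δ(s0, □) = (s0, b, L) → [s0]□bbbb
Step 4: δ(s0, □) = (s0, b, L) → [s0]□bbbbb
Step 5: δ(s0, □) = (s0, b, L) → [s0]□bbbbbb
Step 6: δ(s0, □) = (s0, b, L) → [s0]□bbbbbbb
Step 7: δ(s0, □) = (s0, b, L) → [s0]□bbbbbbbb

The machine has not reached a halting state after 7 steps.
The machine did not halt within the 7-step bound.

Answer: No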